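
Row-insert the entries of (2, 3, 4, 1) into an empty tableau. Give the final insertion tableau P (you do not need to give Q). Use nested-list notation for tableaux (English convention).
P = [[1, 3, 4], [2]]

Insert 2: appended to row 1. P = [[2]].
Insert 3: appended to row 1. P = [[2, 3]].
Insert 4: appended to row 1. P = [[2, 3, 4]].
Insert 1: 1 bumps 2 from row 1; 2 starts row 2. P = [[1, 3, 4], [2]].

So P = [[1, 3, 4], [2]].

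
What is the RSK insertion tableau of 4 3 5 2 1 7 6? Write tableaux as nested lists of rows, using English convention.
Insert 4: appended to row 1. P = [[4]].
Insert 3: 3 bumps 4 from row 1; 4 starts row 2. P = [[3], [4]].
Insert 5: appended to row 1. P = [[3, 5], [4]].
Insert 2: 2 bumps 3 from row 1; 3 bumps 4 from row 2; 4 starts row 3. P = [[2, 5], [3], [4]].
Insert 1: 1 bumps 2 from row 1; 2 bumps 3 from row 2; 3 bumps 4 from row 3; 4 starts row 4. P = [[1, 5], [2], [3], [4]].
Insert 7: appended to row 1. P = [[1, 5, 7], [2], [3], [4]].
Insert 6: 6 bumps 7 from row 1; 7 appends to row 2. P = [[1, 5, 6], [2, 7], [3], [4]].

So P = [[1, 5, 6], [2, 7], [3], [4]].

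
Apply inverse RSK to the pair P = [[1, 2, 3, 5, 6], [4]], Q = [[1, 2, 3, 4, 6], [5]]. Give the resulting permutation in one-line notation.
1 2 4 5 3 6

Reverse the RSK construction: for i from n down to 1, find the cell of Q containing i, remove the entry at that cell from P, and reverse-bump it up through P; the value ejected from row 1 is w(i).

Step i=6: Q has 6 at row 1, column 5; remove that cell from P, ejecting 6. So w(6) = 6. P is now [[1, 2, 3, 5], [4]].
Step i=5: Q has 5 at row 2, column 1; remove 4 from row 2 of P and reverse-bump: 4 enters row 1 and ejects 3. So w(5) = 3. P is now [[1, 2, 4, 5]].
Step i=4: Q has 4 at row 1, column 4; remove that cell from P, ejecting 5. So w(4) = 5. P is now [[1, 2, 4]].
Step i=3: Q has 3 at row 1, column 3; remove that cell from P, ejecting 4. So w(3) = 4. P is now [[1, 2]].
Step i=2: Q has 2 at row 1, column 2; remove that cell from P, ejecting 2. So w(2) = 2. P is now [[1]].
Step i=1: Q has 1 at row 1, column 1; remove that cell from P, ejecting 1. So w(1) = 1. P is now [].

So w = 1 2 4 5 3 6.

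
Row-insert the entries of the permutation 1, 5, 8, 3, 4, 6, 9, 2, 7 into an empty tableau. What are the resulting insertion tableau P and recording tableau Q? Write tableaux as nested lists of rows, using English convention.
P = [[1, 2, 4, 6, 7], [3, 8, 9], [5]], Q = [[1, 2, 3, 6, 7], [4, 5, 9], [8]]

Insert each entry of the permutation into P by Schensted row insertion, recording in Q the position of each new cell.

Insert 1: appended to row 1. P = [[1]], Q = [[1]].
Insert 5: appended to row 1. P = [[1, 5]], Q = [[1, 2]].
Insert 8: appended to row 1. P = [[1, 5, 8]], Q = [[1, 2, 3]].
Insert 3: 3 bumps 5 from row 1; 5 starts row 2. P = [[1, 3, 8], [5]], Q = [[1, 2, 3], [4]].
Insert 4: 4 bumps 8 from row 1; 8 appends to row 2. P = [[1, 3, 4], [5, 8]], Q = [[1, 2, 3], [4, 5]].
Insert 6: appended to row 1. P = [[1, 3, 4, 6], [5, 8]], Q = [[1, 2, 3, 6], [4, 5]].
Insert 9: appended to row 1. P = [[1, 3, 4, 6, 9], [5, 8]], Q = [[1, 2, 3, 6, 7], [4, 5]].
Insert 2: 2 bumps 3 from row 1; 3 bumps 5 from row 2; 5 starts row 3. P = [[1, 2, 4, 6, 9], [3, 8], [5]], Q = [[1, 2, 3, 6, 7], [4, 5], [8]].
Insert 7: 7 bumps 9 from row 1; 9 appends to row 2. P = [[1, 2, 4, 6, 7], [3, 8, 9], [5]], Q = [[1, 2, 3, 6, 7], [4, 5, 9], [8]].

So P = [[1, 2, 4, 6, 7], [3, 8, 9], [5]], Q = [[1, 2, 3, 6, 7], [4, 5, 9], [8]].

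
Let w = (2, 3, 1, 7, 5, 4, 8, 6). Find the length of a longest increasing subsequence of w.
4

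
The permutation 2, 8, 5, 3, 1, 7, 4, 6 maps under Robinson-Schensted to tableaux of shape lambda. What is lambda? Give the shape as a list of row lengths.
[4, 2, 1, 1]

RSK row insertion gives P = [[1, 3, 4, 6], [2, 7], [5], [8]], which has shape [4, 2, 1, 1].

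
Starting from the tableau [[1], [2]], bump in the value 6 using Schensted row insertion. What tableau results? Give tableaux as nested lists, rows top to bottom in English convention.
[[1, 6], [2]]

6 is larger than every entry of row 1, so it is appended to row 1. The new tableau is [[1, 6], [2]].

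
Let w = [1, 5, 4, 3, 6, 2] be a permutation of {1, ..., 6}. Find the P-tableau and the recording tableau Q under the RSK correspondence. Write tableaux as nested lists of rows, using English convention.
Insert each entry of the permutation into P by Schensted row insertion, recording in Q the position of each new cell.

After inserting 1: P = [[1]].
After inserting 5: P = [[1, 5]].
After inserting 4: P = [[1, 4], [5]].
After inserting 3: P = [[1, 3], [4], [5]].
After inserting 6: P = [[1, 3, 6], [4], [5]].
After inserting 2: P = [[1, 2, 6], [3], [4], [5]].

So P = [[1, 2, 6], [3], [4], [5]], Q = [[1, 2, 5], [3], [4], [6]].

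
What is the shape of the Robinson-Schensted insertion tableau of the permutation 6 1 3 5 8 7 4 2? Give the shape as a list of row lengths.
[4, 2, 1, 1]

RSK row insertion gives P = [[1, 2, 4, 7], [3, 8], [5], [6]], which has shape [4, 2, 1, 1].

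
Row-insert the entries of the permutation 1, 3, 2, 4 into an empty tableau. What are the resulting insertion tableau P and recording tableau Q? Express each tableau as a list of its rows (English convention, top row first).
P = [[1, 2, 4], [3]], Q = [[1, 2, 4], [3]]

Insert each entry of the permutation into P by Schensted row insertion, recording in Q the position of each new cell.

Insert 1: appended to row 1. P = [[1]].
Insert 3: appended to row 1. P = [[1, 3]].
Insert 2: 2 bumps 3 from row 1; 3 starts row 2. P = [[1, 2], [3]].
Insert 4: appended to row 1. P = [[1, 2, 4], [3]].

So P = [[1, 2, 4], [3]], Q = [[1, 2, 4], [3]].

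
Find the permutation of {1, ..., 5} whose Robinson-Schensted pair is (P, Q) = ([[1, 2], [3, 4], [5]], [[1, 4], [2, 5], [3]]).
5 3 1 4 2

Reverse the RSK construction: for i from n down to 1, find the cell of Q containing i, remove the entry at that cell from P, and reverse-bump it up through P; the value ejected from row 1 is w(i).

Step i=5: Q has 5 at row 2, column 2; remove 4 from row 2 of P and reverse-bump: 4 enters row 1 and ejects 2. So w(5) = 2. P is now [[1, 4], [3], [5]].
Step i=4: Q has 4 at row 1, column 2; remove that cell from P, ejecting 4. So w(4) = 4. P is now [[1], [3], [5]].
Step i=3: Q has 3 at row 3, column 1; remove 5 from row 3 of P and reverse-bump: 5 enters row 2 and ejects 3; 3 enters row 1 and ejects 1. So w(3) = 1. P is now [[3], [5]].
Step i=2: Q has 2 at row 2, column 1; remove 5 from row 2 of P and reverse-bump: 5 enters row 1 and ejects 3. So w(2) = 3. P is now [[5]].
Step i=1: Q has 1 at row 1, column 1; remove that cell from P, ejecting 5. So w(1) = 5. P is now [].

So w = 5 3 1 4 2.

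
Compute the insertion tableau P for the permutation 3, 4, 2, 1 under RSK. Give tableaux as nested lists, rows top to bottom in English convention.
Insert 3: appended to row 1. P = [[3]].
Insert 4: appended to row 1. P = [[3, 4]].
Insert 2: 2 bumps 3 from row 1; 3 starts row 2. P = [[2, 4], [3]].
Insert 1: 1 bumps 2 from row 1; 2 bumps 3 from row 2; 3 starts row 3. P = [[1, 4], [2], [3]].

So P = [[1, 4], [2], [3]].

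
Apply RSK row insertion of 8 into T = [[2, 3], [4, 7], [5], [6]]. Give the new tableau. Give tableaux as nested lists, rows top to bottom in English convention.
8 is larger than every entry of row 1, so it is appended to row 1. The new tableau is [[2, 3, 8], [4, 7], [5], [6]].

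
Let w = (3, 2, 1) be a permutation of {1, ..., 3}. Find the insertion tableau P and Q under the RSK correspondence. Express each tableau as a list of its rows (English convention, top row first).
Insert each entry of the permutation into P by Schensted row insertion, recording in Q the position of each new cell.

Insert 3: appended to row 1. P = [[3]], Q = [[1]].
Insert 2: 2 bumps 3 from row 1; 3 starts row 2. P = [[2], [3]], Q = [[1], [2]].
Insert 1: 1 bumps 2 from row 1; 2 bumps 3 from row 2; 3 starts row 3. P = [[1], [2], [3]], Q = [[1], [2], [3]].

So P = [[1], [2], [3]], Q = [[1], [2], [3]].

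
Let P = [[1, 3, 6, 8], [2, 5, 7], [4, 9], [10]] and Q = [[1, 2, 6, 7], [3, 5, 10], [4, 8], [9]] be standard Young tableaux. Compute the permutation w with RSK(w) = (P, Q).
4 10 2 1 5 7 9 8 3 6

Reverse RSK: for i = n, n-1, ..., 1, locate i in Q, remove the corresponding corner cell from P, and reverse-bump its entry up through P; the value ejected from row 1 is w(i).

So w = 4 10 2 1 5 7 9 8 3 6.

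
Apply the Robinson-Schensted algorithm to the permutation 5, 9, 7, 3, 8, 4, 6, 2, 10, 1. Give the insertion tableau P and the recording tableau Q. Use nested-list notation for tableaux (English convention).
P = [[1, 4, 6, 10], [2, 7, 8], [3], [5], [9]], Q = [[1, 2, 5, 9], [3, 6, 7], [4], [8], [10]]

Insert each entry of the permutation into P by Schensted row insertion, recording in Q the position of each new cell.

Insert 5: appended to row 1. P = [[5]].
Insert 9: appended to row 1. P = [[5, 9]].
Insert 7: 7 bumps 9 from row 1; 9 starts row 2. P = [[5, 7], [9]].
Insert 3: 3 bumps 5 from row 1; 5 bumps 9 from row 2; 9 starts row 3. P = [[3, 7], [5], [9]].
Insert 8: appended to row 1. P = [[3, 7, 8], [5], [9]].
Insert 4: 4 bumps 7 from row 1; 7 appends to row 2. P = [[3, 4, 8], [5, 7], [9]].
Insert 6: 6 bumps 8 from row 1; 8 appends to row 2. P = [[3, 4, 6], [5, 7, 8], [9]].
Insert 2: 2 bumps 3 from row 1; 3 bumps 5 from row 2; 5 bumps 9 from row 3; 9 starts row 4. P = [[2, 4, 6], [3, 7, 8], [5], [9]].
Insert 10: appended to row 1. P = [[2, 4, 6, 10], [3, 7, 8], [5], [9]].
Insert 1: 1 bumps 2 from row 1; 2 bumps 3 from row 2; 3 bumps 5 from row 3; 5 bumps 9 from row 4; 9 starts row 5. P = [[1, 4, 6, 10], [2, 7, 8], [3], [5], [9]].

So P = [[1, 4, 6, 10], [2, 7, 8], [3], [5], [9]], Q = [[1, 2, 5, 9], [3, 6, 7], [4], [8], [10]].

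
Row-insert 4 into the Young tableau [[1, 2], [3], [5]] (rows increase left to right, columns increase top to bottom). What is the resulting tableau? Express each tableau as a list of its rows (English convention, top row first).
4 is larger than every entry of row 1, so it is appended to row 1. The new tableau is [[1, 2, 4], [3], [5]].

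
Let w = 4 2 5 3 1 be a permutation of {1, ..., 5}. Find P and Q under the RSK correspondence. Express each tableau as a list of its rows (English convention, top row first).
P = [[1, 3], [2, 5], [4]], Q = [[1, 3], [2, 4], [5]]

Insert each entry of the permutation into P by Schensted row insertion, recording in Q the position of each new cell.

Insert 4: appended to row 1. P = [[4]].
Insert 2: 2 bumps 4 from row 1; 4 starts row 2. P = [[2], [4]].
Insert 5: appended to row 1. P = [[2, 5], [4]].
Insert 3: 3 bumps 5 from row 1; 5 appends to row 2. P = [[2, 3], [4, 5]].
Insert 1: 1 bumps 2 from row 1; 2 bumps 4 from row 2; 4 starts row 3. P = [[1, 3], [2, 5], [4]].

So P = [[1, 3], [2, 5], [4]], Q = [[1, 3], [2, 4], [5]].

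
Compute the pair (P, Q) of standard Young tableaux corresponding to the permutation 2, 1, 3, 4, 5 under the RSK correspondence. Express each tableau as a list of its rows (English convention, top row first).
P = [[1, 3, 4, 5], [2]], Q = [[1, 3, 4, 5], [2]]

Insert each entry of the permutation into P by Schensted row insertion, recording in Q the position of each new cell.

Insert 2: appended to row 1. P = [[2]].
Insert 1: 1 bumps 2 from row 1; 2 starts row 2. P = [[1], [2]].
Insert 3: appended to row 1. P = [[1, 3], [2]].
Insert 4: appended to row 1. P = [[1, 3, 4], [2]].
Insert 5: appended to row 1. P = [[1, 3, 4, 5], [2]].

So P = [[1, 3, 4, 5], [2]], Q = [[1, 3, 4, 5], [2]].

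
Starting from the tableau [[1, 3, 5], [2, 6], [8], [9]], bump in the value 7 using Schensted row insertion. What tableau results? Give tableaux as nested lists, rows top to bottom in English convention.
7 is larger than every entry of row 1, so it is appended to row 1. The new tableau is [[1, 3, 5, 7], [2, 6], [8], [9]].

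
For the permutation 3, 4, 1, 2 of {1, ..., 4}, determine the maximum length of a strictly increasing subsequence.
2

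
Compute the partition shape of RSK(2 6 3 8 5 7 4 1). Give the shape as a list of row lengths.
[4, 2, 1, 1]

Row-insert each entry into an empty tableau.

After inserting 2: P = [[2]].
After inserting 6: P = [[2, 6]].
After inserting 3: P = [[2, 3], [6]].
After inserting 8: P = [[2, 3, 8], [6]].
After inserting 5: P = [[2, 3, 5], [6, 8]].
After inserting 7: P = [[2, 3, 5, 7], [6, 8]].
After inserting 4: P = [[2, 3, 4, 7], [5, 8], [6]].
After inserting 1: P = [[1, 3, 4, 7], [2, 8], [5], [6]].

The final insertion tableau P = [[1, 3, 4, 7], [2, 8], [5], [6]] has shape [4, 2, 1, 1].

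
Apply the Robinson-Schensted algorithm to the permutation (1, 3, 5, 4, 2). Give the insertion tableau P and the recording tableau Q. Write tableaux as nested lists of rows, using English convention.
Insert each entry of the permutation into P by Schensted row insertion, recording in Q the position of each new cell.

After inserting 1: P = [[1]].
After inserting 3: P = [[1, 3]].
After inserting 5: P = [[1, 3, 5]].
After inserting 4: P = [[1, 3, 4], [5]].
After inserting 2: P = [[1, 2, 4], [3], [5]].

So P = [[1, 2, 4], [3], [5]], Q = [[1, 2, 3], [4], [5]].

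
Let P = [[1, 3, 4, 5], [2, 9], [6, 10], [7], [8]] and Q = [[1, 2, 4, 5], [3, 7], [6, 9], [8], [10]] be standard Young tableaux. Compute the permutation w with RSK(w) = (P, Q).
2 8 3 7 10 6 9 4 5 1

Reverse the RSK construction: for i from n down to 1, find the cell of Q containing i, remove the entry at that cell from P, and reverse-bump it up through P; the value ejected from row 1 is w(i).

Step i=10: Q has 10 at row 5, column 1; remove 8 from row 5 of P and reverse-bump: 8 enters row 4 and ejects 7; 7 enters row 3 and ejects 6; 6 enters row 2 and ejects 2; 2 enters row 1 and ejects 1. So w(10) = 1. P is now [[2, 3, 4, 5], [6, 9], [7, 10], [8]].
Step i=9: Q has 9 at row 3, column 2; remove 10 from row 3 of P and reverse-bump: 10 enters row 2 and ejects 9; 9 enters row 1 and ejects 5. So w(9) = 5. P is now [[2, 3, 4, 9], [6, 10], [7], [8]].
Step i=8: Q has 8 at row 4, column 1; remove 8 from row 4 of P and reverse-bump: 8 enters row 3 and ejects 7; 7 enters row 2 and ejects 6; 6 enters row 1 and ejects 4. So w(8) = 4. P is now [[2, 3, 6, 9], [7, 10], [8]].
Step i=7: Q has 7 at row 2, column 2; remove 10 from row 2 of P and reverse-bump: 10 enters row 1 and ejects 9. So w(7) = 9. P is now [[2, 3, 6, 10], [7], [8]].
Step i=6: Q has 6 at row 3, column 1; remove 8 from row 3 of P and reverse-bump: 8 enters row 2 and ejects 7; 7 enters row 1 and ejects 6. So w(6) = 6. P is now [[2, 3, 7, 10], [8]].
Step i=5: Q has 5 at row 1, column 4; remove that cell from P, ejecting 10. So w(5) = 10. P is now [[2, 3, 7], [8]].
Step i=4: Q has 4 at row 1, column 3; remove that cell from P, ejecting 7. So w(4) = 7. P is now [[2, 3], [8]].
Step i=3: Q has 3 at row 2, column 1; remove 8 from row 2 of P and reverse-bump: 8 enters row 1 and ejects 3. So w(3) = 3. P is now [[2, 8]].
Step i=2: Q has 2 at row 1, column 2; remove that cell from P, ejecting 8. So w(2) = 8. P is now [[2]].
Step i=1: Q has 1 at row 1, column 1; remove that cell from P, ejecting 2. So w(1) = 2. P is now [].

So w = 2 8 3 7 10 6 9 4 5 1.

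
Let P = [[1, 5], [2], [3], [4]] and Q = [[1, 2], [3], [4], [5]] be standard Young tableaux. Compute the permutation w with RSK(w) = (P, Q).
4 5 3 2 1

Reverse the RSK construction: for i from n down to 1, find the cell of Q containing i, remove the entry at that cell from P, and reverse-bump it up through P; the value ejected from row 1 is w(i).

Step i=5: Q has 5 at row 4, column 1; remove 4 from row 4 of P and reverse-bump: 4 enters row 3 and ejects 3; 3 enters row 2 and ejects 2; 2 enters row 1 and ejects 1. So w(5) = 1. P is now [[2, 5], [3], [4]].
Step i=4: Q has 4 at row 3, column 1; remove 4 from row 3 of P and reverse-bump: 4 enters row 2 and ejects 3; 3 enters row 1 and ejects 2. So w(4) = 2. P is now [[3, 5], [4]].
Step i=3: Q has 3 at row 2, column 1; remove 4 from row 2 of P and reverse-bump: 4 enters row 1 and ejects 3. So w(3) = 3. P is now [[4, 5]].
Step i=2: Q has 2 at row 1, column 2; remove that cell from P, ejecting 5. So w(2) = 5. P is now [[4]].
Step i=1: Q has 1 at row 1, column 1; remove that cell from P, ejecting 4. So w(1) = 4. P is now [].

So w = 4 5 3 2 1.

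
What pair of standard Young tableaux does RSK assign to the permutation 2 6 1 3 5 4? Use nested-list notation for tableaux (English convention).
Insert each entry of the permutation into P by Schensted row insertion, recording in Q the position of each new cell.

Insert 2: appended to row 1. P = [[2]].
Insert 6: appended to row 1. P = [[2, 6]].
Insert 1: 1 bumps 2 from row 1; 2 starts row 2. P = [[1, 6], [2]].
Insert 3: 3 bumps 6 from row 1; 6 appends to row 2. P = [[1, 3], [2, 6]].
Insert 5: appended to row 1. P = [[1, 3, 5], [2, 6]].
Insert 4: 4 bumps 5 from row 1; 5 bumps 6 from row 2; 6 starts row 3. P = [[1, 3, 4], [2, 5], [6]].

So P = [[1, 3, 4], [2, 5], [6]], Q = [[1, 2, 5], [3, 4], [6]].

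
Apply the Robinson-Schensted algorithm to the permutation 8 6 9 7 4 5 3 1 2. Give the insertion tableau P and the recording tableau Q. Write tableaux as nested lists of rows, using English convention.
P = [[1, 2], [3, 5], [4, 7], [6, 9], [8]], Q = [[1, 3], [2, 4], [5, 6], [7, 9], [8]]

Insert each entry of the permutation into P by Schensted row insertion, recording in Q the position of each new cell.

Insert 8: appended to row 1. P = [[8]], Q = [[1]].
Insert 6: 6 bumps 8 from row 1; 8 starts row 2. P = [[6], [8]], Q = [[1], [2]].
Insert 9: appended to row 1. P = [[6, 9], [8]], Q = [[1, 3], [2]].
Insert 7: 7 bumps 9 from row 1; 9 appends to row 2. P = [[6, 7], [8, 9]], Q = [[1, 3], [2, 4]].
Insert 4: 4 bumps 6 from row 1; 6 bumps 8 from row 2; 8 starts row 3. P = [[4, 7], [6, 9], [8]], Q = [[1, 3], [2, 4], [5]].
Insert 5: 5 bumps 7 from row 1; 7 bumps 9 from row 2; 9 appends to row 3. P = [[4, 5], [6, 7], [8, 9]], Q = [[1, 3], [2, 4], [5, 6]].
Insert 3: 3 bumps 4 from row 1; 4 bumps 6 from row 2; 6 bumps 8 from row 3; 8 starts row 4. P = [[3, 5], [4, 7], [6, 9], [8]], Q = [[1, 3], [2, 4], [5, 6], [7]].
Insert 1: 1 bumps 3 from row 1; 3 bumps 4 from row 2; 4 bumps 6 from row 3; 6 bumps 8 from row 4; 8 starts row 5. P = [[1, 5], [3, 7], [4, 9], [6], [8]], Q = [[1, 3], [2, 4], [5, 6], [7], [8]].
Insert 2: 2 bumps 5 from row 1; 5 bumps 7 from row 2; 7 bumps 9 from row 3; 9 appends to row 4. P = [[1, 2], [3, 5], [4, 7], [6, 9], [8]], Q = [[1, 3], [2, 4], [5, 6], [7, 9], [8]].

So P = [[1, 2], [3, 5], [4, 7], [6, 9], [8]], Q = [[1, 3], [2, 4], [5, 6], [7, 9], [8]].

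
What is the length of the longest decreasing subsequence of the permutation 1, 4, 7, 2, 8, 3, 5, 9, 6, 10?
2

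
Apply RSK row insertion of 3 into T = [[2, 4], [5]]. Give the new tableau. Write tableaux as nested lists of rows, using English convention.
In row 1, 3 replaces 4 (the leftmost entry greater than 3); 4 is bumped to row 2. In row 2, 4 replaces 5 (the leftmost entry greater than 4); 5 is bumped to row 3. 5 starts a new row 3. The new tableau is [[2, 3], [4], [5]].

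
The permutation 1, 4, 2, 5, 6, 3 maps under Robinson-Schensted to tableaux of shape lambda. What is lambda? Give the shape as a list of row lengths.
[4, 2]

Row-insert each entry into an empty tableau.

After inserting 1: P = [[1]].
After inserting 4: P = [[1, 4]].
After inserting 2: P = [[1, 2], [4]].
After inserting 5: P = [[1, 2, 5], [4]].
After inserting 6: P = [[1, 2, 5, 6], [4]].
After inserting 3: P = [[1, 2, 3, 6], [4, 5]].

The final insertion tableau P = [[1, 2, 3, 6], [4, 5]] has shape [4, 2].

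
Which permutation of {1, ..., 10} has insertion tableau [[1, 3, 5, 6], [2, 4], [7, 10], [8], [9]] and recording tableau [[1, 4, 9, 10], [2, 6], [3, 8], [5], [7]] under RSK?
Reverse RSK: for i = n, n-1, ..., 1, locate i in Q, remove the corresponding corner cell from P, and reverse-bump its entry up through P; the value ejected from row 1 is w(i).

So w = 9 8 7 10 2 4 1 3 5 6.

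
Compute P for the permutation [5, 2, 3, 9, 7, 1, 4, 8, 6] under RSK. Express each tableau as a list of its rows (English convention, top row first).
Insert 5: appended to row 1. P = [[5]].
Insert 2: 2 bumps 5 from row 1; 5 starts row 2. P = [[2], [5]].
Insert 3: appended to row 1. P = [[2, 3], [5]].
Insert 9: appended to row 1. P = [[2, 3, 9], [5]].
Insert 7: 7 bumps 9 from row 1; 9 appends to row 2. P = [[2, 3, 7], [5, 9]].
Insert 1: 1 bumps 2 from row 1; 2 bumps 5 from row 2; 5 starts row 3. P = [[1, 3, 7], [2, 9], [5]].
Insert 4: 4 bumps 7 from row 1; 7 bumps 9 from row 2; 9 appends to row 3. P = [[1, 3, 4], [2, 7], [5, 9]].
Insert 8: appended to row 1. P = [[1, 3, 4, 8], [2, 7], [5, 9]].
Insert 6: 6 bumps 8 from row 1; 8 appends to row 2. P = [[1, 3, 4, 6], [2, 7, 8], [5, 9]].

So P = [[1, 3, 4, 6], [2, 7, 8], [5, 9]].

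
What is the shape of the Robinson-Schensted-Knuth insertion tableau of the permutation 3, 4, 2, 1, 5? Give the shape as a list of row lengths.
RSK row insertion gives P = [[1, 4, 5], [2], [3]], which has shape [3, 1, 1].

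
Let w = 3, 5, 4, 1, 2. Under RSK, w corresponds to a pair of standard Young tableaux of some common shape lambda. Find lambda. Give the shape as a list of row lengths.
Row-insert each entry into an empty tableau.

After inserting 3: P = [[3]].
After inserting 5: P = [[3, 5]].
After inserting 4: P = [[3, 4], [5]].
After inserting 1: P = [[1, 4], [3], [5]].
After inserting 2: P = [[1, 2], [3, 4], [5]].

The final insertion tableau P = [[1, 2], [3, 4], [5]] has shape [2, 2, 1].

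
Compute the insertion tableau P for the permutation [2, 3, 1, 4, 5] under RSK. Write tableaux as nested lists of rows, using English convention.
Insert 2: appended to row 1. P = [[2]].
Insert 3: appended to row 1. P = [[2, 3]].
Insert 1: 1 bumps 2 from row 1; 2 starts row 2. P = [[1, 3], [2]].
Insert 4: appended to row 1. P = [[1, 3, 4], [2]].
Insert 5: appended to row 1. P = [[1, 3, 4, 5], [2]].

So P = [[1, 3, 4, 5], [2]].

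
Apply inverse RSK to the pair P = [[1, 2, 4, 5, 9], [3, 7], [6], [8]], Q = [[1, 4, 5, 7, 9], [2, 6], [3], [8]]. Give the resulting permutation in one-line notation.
Reverse the RSK construction: for i from n down to 1, find the cell of Q containing i, remove the entry at that cell from P, and reverse-bump it up through P; the value ejected from row 1 is w(i).

Step i=9: Q has 9 at row 1, column 5; remove that cell from P, ejecting 9. So w(9) = 9. P is now [[1, 2, 4, 5], [3, 7], [6], [8]].
Step i=8: Q has 8 at row 4, column 1; remove 8 from row 4 of P and reverse-bump: 8 enters row 3 and ejects 6; 6 enters row 2 and ejects 3; 3 enters row 1 and ejects 2. So w(8) = 2. P is now [[1, 3, 4, 5], [6, 7], [8]].
Step i=7: Q has 7 at row 1, column 4; remove that cell from P, ejecting 5. So w(7) = 5. P is now [[1, 3, 4], [6, 7], [8]].
Step i=6: Q has 6 at row 2, column 2; remove 7 from row 2 of P and reverse-bump: 7 enters row 1 and ejects 4. So w(6) = 4. P is now [[1, 3, 7], [6], [8]].
Step i=5: Q has 5 at row 1, column 3; remove that cell from P, ejecting 7. So w(5) = 7. P is now [[1, 3], [6], [8]].
Step i=4: Q has 4 at row 1, column 2; remove that cell from P, ejecting 3. So w(4) = 3. P is now [[1], [6], [8]].
Step i=3: Q has 3 at row 3, column 1; remove 8 from row 3 of P and reverse-bump: 8 enters row 2 and ejects 6; 6 enters row 1 and ejects 1. So w(3) = 1. P is now [[6], [8]].
Step i=2: Q has 2 at row 2, column 1; remove 8 from row 2 of P and reverse-bump: 8 enters row 1 and ejects 6. So w(2) = 6. P is now [[8]].
Step i=1: Q has 1 at row 1, column 1; remove that cell from P, ejecting 8. So w(1) = 8. P is now [].

So w = 8 6 1 3 7 4 5 2 9.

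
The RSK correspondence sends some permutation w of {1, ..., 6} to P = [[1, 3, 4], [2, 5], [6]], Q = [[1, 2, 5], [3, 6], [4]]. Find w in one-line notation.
Reverse the RSK construction: for i from n down to 1, find the cell of Q containing i, remove the entry at that cell from P, and reverse-bump it up through P; the value ejected from row 1 is w(i).

Step i=6: Q has 6 at row 2, column 2; remove 5 from row 2 of P and reverse-bump: 5 enters row 1 and ejects 4. So w(6) = 4. P is now [[1, 3, 5], [2], [6]].
Step i=5: Q has 5 at row 1, column 3; remove that cell from P, ejecting 5. So w(5) = 5. P is now [[1, 3], [2], [6]].
Step i=4: Q has 4 at row 3, column 1; remove 6 from row 3 of P and reverse-bump: 6 enters row 2 and ejects 2; 2 enters row 1 and ejects 1. So w(4) = 1. P is now [[2, 3], [6]].
Step i=3: Q has 3 at row 2, column 1; remove 6 from row 2 of P and reverse-bump: 6 enters row 1 and ejects 3. So w(3) = 3. P is now [[2, 6]].
Step i=2: Q has 2 at row 1, column 2; remove that cell from P, ejecting 6. So w(2) = 6. P is now [[2]].
Step i=1: Q has 1 at row 1, column 1; remove that cell from P, ejecting 2. So w(1) = 2. P is now [].

So w = 2 6 3 1 5 4.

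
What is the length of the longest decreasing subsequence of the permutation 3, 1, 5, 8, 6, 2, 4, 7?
3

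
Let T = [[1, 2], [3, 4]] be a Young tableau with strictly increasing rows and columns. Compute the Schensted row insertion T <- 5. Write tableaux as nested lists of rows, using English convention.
5 is larger than every entry of row 1, so it is appended to row 1. The new tableau is [[1, 2, 5], [3, 4]].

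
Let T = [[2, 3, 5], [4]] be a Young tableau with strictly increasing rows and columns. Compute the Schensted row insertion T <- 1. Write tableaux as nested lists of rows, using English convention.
[[1, 3, 5], [2], [4]]

In row 1, 1 replaces 2 (the leftmost entry greater than 1); 2 is bumped to row 2. In row 2, 2 replaces 4 (the leftmost entry greater than 2); 4 is bumped to row 3. 4 starts a new row 3. The new tableau is [[1, 3, 5], [2], [4]].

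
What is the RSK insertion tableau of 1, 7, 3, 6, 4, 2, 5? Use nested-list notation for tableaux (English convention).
Insert 1: appended to row 1. P = [[1]].
Insert 7: appended to row 1. P = [[1, 7]].
Insert 3: 3 bumps 7 from row 1; 7 starts row 2. P = [[1, 3], [7]].
Insert 6: appended to row 1. P = [[1, 3, 6], [7]].
Insert 4: 4 bumps 6 from row 1; 6 bumps 7 from row 2; 7 starts row 3. P = [[1, 3, 4], [6], [7]].
Insert 2: 2 bumps 3 from row 1; 3 bumps 6 from row 2; 6 bumps 7 from row 3; 7 starts row 4. P = [[1, 2, 4], [3], [6], [7]].
Insert 5: appended to row 1. P = [[1, 2, 4, 5], [3], [6], [7]].

So P = [[1, 2, 4, 5], [3], [6], [7]].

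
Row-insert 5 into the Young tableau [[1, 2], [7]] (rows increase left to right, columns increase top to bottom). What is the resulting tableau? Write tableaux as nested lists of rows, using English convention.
5 is larger than every entry of row 1, so it is appended to row 1. The new tableau is [[1, 2, 5], [7]].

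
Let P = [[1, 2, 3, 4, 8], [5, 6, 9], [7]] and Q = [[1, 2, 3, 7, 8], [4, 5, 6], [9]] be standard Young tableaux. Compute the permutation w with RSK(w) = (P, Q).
5 7 9 1 2 3 6 8 4

Reverse the RSK construction: for i from n down to 1, find the cell of Q containing i, remove the entry at that cell from P, and reverse-bump it up through P; the value ejected from row 1 is w(i).

Step i=9: Q has 9 at row 3, column 1; remove 7 from row 3 of P and reverse-bump: 7 enters row 2 and ejects 6; 6 enters row 1 and ejects 4. So w(9) = 4. P is now [[1, 2, 3, 6, 8], [5, 7, 9]].
Step i=8: Q has 8 at row 1, column 5; remove that cell from P, ejecting 8. So w(8) = 8. P is now [[1, 2, 3, 6], [5, 7, 9]].
Step i=7: Q has 7 at row 1, column 4; remove that cell from P, ejecting 6. So w(7) = 6. P is now [[1, 2, 3], [5, 7, 9]].
Step i=6: Q has 6 at row 2, column 3; remove 9 from row 2 of P and reverse-bump: 9 enters row 1 and ejects 3. So w(6) = 3. P is now [[1, 2, 9], [5, 7]].
Step i=5: Q has 5 at row 2, column 2; remove 7 from row 2 of P and reverse-bump: 7 enters row 1 and ejects 2. So w(5) = 2. P is now [[1, 7, 9], [5]].
Step i=4: Q has 4 at row 2, column 1; remove 5 from row 2 of P and reverse-bump: 5 enters row 1 and ejects 1. So w(4) = 1. P is now [[5, 7, 9]].
Step i=3: Q has 3 at row 1, column 3; remove that cell from P, ejecting 9. So w(3) = 9. P is now [[5, 7]].
Step i=2: Q has 2 at row 1, column 2; remove that cell from P, ejecting 7. So w(2) = 7. P is now [[5]].
Step i=1: Q has 1 at row 1, column 1; remove that cell from P, ejecting 5. So w(1) = 5. P is now [].

So w = 5 7 9 1 2 3 6 8 4.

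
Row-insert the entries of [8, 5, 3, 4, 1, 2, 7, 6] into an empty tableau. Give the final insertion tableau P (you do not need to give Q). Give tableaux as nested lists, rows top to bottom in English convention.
Insert 8: appended to row 1. P = [[8]].
Insert 5: 5 bumps 8 from row 1; 8 starts row 2. P = [[5], [8]].
Insert 3: 3 bumps 5 from row 1; 5 bumps 8 from row 2; 8 starts row 3. P = [[3], [5], [8]].
Insert 4: appended to row 1. P = [[3, 4], [5], [8]].
Insert 1: 1 bumps 3 from row 1; 3 bumps 5 from row 2; 5 bumps 8 from row 3; 8 starts row 4. P = [[1, 4], [3], [5], [8]].
Insert 2: 2 bumps 4 from row 1; 4 appends to row 2. P = [[1, 2], [3, 4], [5], [8]].
Insert 7: appended to row 1. P = [[1, 2, 7], [3, 4], [5], [8]].
Insert 6: 6 bumps 7 from row 1; 7 appends to row 2. P = [[1, 2, 6], [3, 4, 7], [5], [8]].

So P = [[1, 2, 6], [3, 4, 7], [5], [8]].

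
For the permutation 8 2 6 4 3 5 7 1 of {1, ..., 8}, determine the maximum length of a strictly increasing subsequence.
4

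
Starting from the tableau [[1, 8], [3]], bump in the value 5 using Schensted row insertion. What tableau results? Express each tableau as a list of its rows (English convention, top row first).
[[1, 5], [3, 8]]

In row 1, 5 replaces 8 (the leftmost entry greater than 5); 8 is bumped to row 2. 8 is appended to row 2. The new tableau is [[1, 5], [3, 8]].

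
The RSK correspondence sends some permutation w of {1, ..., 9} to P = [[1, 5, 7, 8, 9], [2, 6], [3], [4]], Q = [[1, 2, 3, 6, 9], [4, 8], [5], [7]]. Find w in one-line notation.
4 6 7 3 2 8 1 5 9

Reverse the RSK construction: for i from n down to 1, find the cell of Q containing i, remove the entry at that cell from P, and reverse-bump it up through P; the value ejected from row 1 is w(i).

Step i=9: Q has 9 at row 1, column 5; remove that cell from P, ejecting 9. So w(9) = 9. P is now [[1, 5, 7, 8], [2, 6], [3], [4]].
Step i=8: Q has 8 at row 2, column 2; remove 6 from row 2 of P and reverse-bump: 6 enters row 1 and ejects 5. So w(8) = 5. P is now [[1, 6, 7, 8], [2], [3], [4]].
Step i=7: Q has 7 at row 4, column 1; remove 4 from row 4 of P and reverse-bump: 4 enters row 3 and ejects 3; 3 enters row 2 and ejects 2; 2 enters row 1 and ejects 1. So w(7) = 1. P is now [[2, 6, 7, 8], [3], [4]].
Step i=6: Q has 6 at row 1, column 4; remove that cell from P, ejecting 8. So w(6) = 8. P is now [[2, 6, 7], [3], [4]].
Step i=5: Q has 5 at row 3, column 1; remove 4 from row 3 of P and reverse-bump: 4 enters row 2 and ejects 3; 3 enters row 1 and ejects 2. So w(5) = 2. P is now [[3, 6, 7], [4]].
Step i=4: Q has 4 at row 2, column 1; remove 4 from row 2 of P and reverse-bump: 4 enters row 1 and ejects 3. So w(4) = 3. P is now [[4, 6, 7]].
Step i=3: Q has 3 at row 1, column 3; remove that cell from P, ejecting 7. So w(3) = 7. P is now [[4, 6]].
Step i=2: Q has 2 at row 1, column 2; remove that cell from P, ejecting 6. So w(2) = 6. P is now [[4]].
Step i=1: Q has 1 at row 1, column 1; remove that cell from P, ejecting 4. So w(1) = 4. P is now [].

So w = 4 6 7 3 2 8 1 5 9.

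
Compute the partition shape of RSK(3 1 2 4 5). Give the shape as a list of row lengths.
Row-insert each entry into an empty tableau.

After inserting 3: P = [[3]].
After inserting 1: P = [[1], [3]].
After inserting 2: P = [[1, 2], [3]].
After inserting 4: P = [[1, 2, 4], [3]].
After inserting 5: P = [[1, 2, 4, 5], [3]].

The final insertion tableau P = [[1, 2, 4, 5], [3]] has shape [4, 1].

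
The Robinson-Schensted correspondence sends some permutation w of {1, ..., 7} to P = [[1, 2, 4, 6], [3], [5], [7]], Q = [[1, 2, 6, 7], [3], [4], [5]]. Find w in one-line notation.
1 7 5 3 2 4 6

Reverse the RSK construction: for i from n down to 1, find the cell of Q containing i, remove the entry at that cell from P, and reverse-bump it up through P; the value ejected from row 1 is w(i).

Step i=7: Q has 7 at row 1, column 4; remove that cell from P, ejecting 6. So w(7) = 6. P is now [[1, 2, 4], [3], [5], [7]].
Step i=6: Q has 6 at row 1, column 3; remove that cell from P, ejecting 4. So w(6) = 4. P is now [[1, 2], [3], [5], [7]].
Step i=5: Q has 5 at row 4, column 1; remove 7 from row 4 of P and reverse-bump: 7 enters row 3 and ejects 5; 5 enters row 2 and ejects 3; 3 enters row 1 and ejects 2. So w(5) = 2. P is now [[1, 3], [5], [7]].
Step i=4: Q has 4 at row 3, column 1; remove 7 from row 3 of P and reverse-bump: 7 enters row 2 and ejects 5; 5 enters row 1 and ejects 3. So w(4) = 3. P is now [[1, 5], [7]].
Step i=3: Q has 3 at row 2, column 1; remove 7 from row 2 of P and reverse-bump: 7 enters row 1 and ejects 5. So w(3) = 5. P is now [[1, 7]].
Step i=2: Q has 2 at row 1, column 2; remove that cell from P, ejecting 7. So w(2) = 7. P is now [[1]].
Step i=1: Q has 1 at row 1, column 1; remove that cell from P, ejecting 1. So w(1) = 1. P is now [].

So w = 1 7 5 3 2 4 6.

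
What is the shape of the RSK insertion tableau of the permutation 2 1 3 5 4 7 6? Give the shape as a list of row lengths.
[4, 3]

RSK row insertion gives P = [[1, 3, 4, 6], [2, 5, 7]], which has shape [4, 3].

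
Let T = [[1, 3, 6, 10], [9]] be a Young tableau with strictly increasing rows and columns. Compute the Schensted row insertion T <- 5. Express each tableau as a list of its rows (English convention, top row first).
[[1, 3, 5, 10], [6], [9]]

In row 1, 5 replaces 6 (the leftmost entry greater than 5); 6 is bumped to row 2. In row 2, 6 replaces 9 (the leftmost entry greater than 6); 9 is bumped to row 3. 9 starts a new row 3. The new tableau is [[1, 3, 5, 10], [6], [9]].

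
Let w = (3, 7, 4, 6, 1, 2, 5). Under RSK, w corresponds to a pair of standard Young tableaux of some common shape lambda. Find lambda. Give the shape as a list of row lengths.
[3, 3, 1]

Row-insert each entry into an empty tableau.

After inserting 3: P = [[3]].
After inserting 7: P = [[3, 7]].
After inserting 4: P = [[3, 4], [7]].
After inserting 6: P = [[3, 4, 6], [7]].
After inserting 1: P = [[1, 4, 6], [3], [7]].
After inserting 2: P = [[1, 2, 6], [3, 4], [7]].
After inserting 5: P = [[1, 2, 5], [3, 4, 6], [7]].

The final insertion tableau P = [[1, 2, 5], [3, 4, 6], [7]] has shape [3, 3, 1].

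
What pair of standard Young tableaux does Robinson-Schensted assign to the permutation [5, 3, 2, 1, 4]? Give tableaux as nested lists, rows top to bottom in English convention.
Insert each entry of the permutation into P by Schensted row insertion, recording in Q the position of each new cell.

Insert 5: appended to row 1. P = [[5]].
Insert 3: 3 bumps 5 from row 1; 5 starts row 2. P = [[3], [5]].
Insert 2: 2 bumps 3 from row 1; 3 bumps 5 from row 2; 5 starts row 3. P = [[2], [3], [5]].
Insert 1: 1 bumps 2 from row 1; 2 bumps 3 from row 2; 3 bumps 5 from row 3; 5 starts row 4. P = [[1], [2], [3], [5]].
Insert 4: appended to row 1. P = [[1, 4], [2], [3], [5]].

So P = [[1, 4], [2], [3], [5]], Q = [[1, 5], [2], [3], [4]].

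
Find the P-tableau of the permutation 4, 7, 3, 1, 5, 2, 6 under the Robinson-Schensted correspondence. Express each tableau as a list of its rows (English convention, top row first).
P = [[1, 2, 6], [3, 5], [4, 7]]

Insert 4: appended to row 1. P = [[4]].
Insert 7: appended to row 1. P = [[4, 7]].
Insert 3: 3 bumps 4 from row 1; 4 starts row 2. P = [[3, 7], [4]].
Insert 1: 1 bumps 3 from row 1; 3 bumps 4 from row 2; 4 starts row 3. P = [[1, 7], [3], [4]].
Insert 5: 5 bumps 7 from row 1; 7 appends to row 2. P = [[1, 5], [3, 7], [4]].
Insert 2: 2 bumps 5 from row 1; 5 bumps 7 from row 2; 7 appends to row 3. P = [[1, 2], [3, 5], [4, 7]].
Insert 6: appended to row 1. P = [[1, 2, 6], [3, 5], [4, 7]].

So P = [[1, 2, 6], [3, 5], [4, 7]].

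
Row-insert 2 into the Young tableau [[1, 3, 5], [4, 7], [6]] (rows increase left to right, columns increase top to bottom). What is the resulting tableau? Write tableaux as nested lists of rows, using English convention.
[[1, 2, 5], [3, 7], [4], [6]]

In row 1, 2 replaces 3 (the leftmost entry greater than 2); 3 is bumped to row 2. In row 2, 3 replaces 4 (the leftmost entry greater than 3); 4 is bumped to row 3. In row 3, 4 replaces 6 (the leftmost entry greater than 4); 6 is bumped to row 4. 6 starts a new row 4. The new tableau is [[1, 2, 5], [3, 7], [4], [6]].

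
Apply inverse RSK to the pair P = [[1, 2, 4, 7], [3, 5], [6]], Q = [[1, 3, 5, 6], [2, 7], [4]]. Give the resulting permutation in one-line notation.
Reverse the RSK construction: for i from n down to 1, find the cell of Q containing i, remove the entry at that cell from P, and reverse-bump it up through P; the value ejected from row 1 is w(i).

Step i=7: Q has 7 at row 2, column 2; remove 5 from row 2 of P and reverse-bump: 5 enters row 1 and ejects 4. So w(7) = 4. P is now [[1, 2, 5, 7], [3], [6]].
Step i=6: Q has 6 at row 1, column 4; remove that cell from P, ejecting 7. So w(6) = 7. P is now [[1, 2, 5], [3], [6]].
Step i=5: Q has 5 at row 1, column 3; remove that cell from P, ejecting 5. So w(5) = 5. P is now [[1, 2], [3], [6]].
Step i=4: Q has 4 at row 3, column 1; remove 6 from row 3 of P and reverse-bump: 6 enters row 2 and ejects 3; 3 enters row 1 and ejects 2. So w(4) = 2. P is now [[1, 3], [6]].
Step i=3: Q has 3 at row 1, column 2; remove that cell from P, ejecting 3. So w(3) = 3. P is now [[1], [6]].
Step i=2: Q has 2 at row 2, column 1; remove 6 from row 2 of P and reverse-bump: 6 enters row 1 and ejects 1. So w(2) = 1. P is now [[6]].
Step i=1: Q has 1 at row 1, column 1; remove that cell from P, ejecting 6. So w(1) = 6. P is now [].

So w = 6 1 3 2 5 7 4.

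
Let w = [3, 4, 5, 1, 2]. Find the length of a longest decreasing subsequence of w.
2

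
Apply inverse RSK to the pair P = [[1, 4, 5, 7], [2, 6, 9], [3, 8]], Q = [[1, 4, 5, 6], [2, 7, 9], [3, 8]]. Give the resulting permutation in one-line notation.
Reverse the RSK construction: for i from n down to 1, find the cell of Q containing i, remove the entry at that cell from P, and reverse-bump it up through P; the value ejected from row 1 is w(i).

Step i=9: Q has 9 at row 2, column 3; remove 9 from row 2 of P and reverse-bump: 9 enters row 1 and ejects 7. So w(9) = 7. P is now [[1, 4, 5, 9], [2, 6], [3, 8]].
Step i=8: Q has 8 at row 3, column 2; remove 8 from row 3 of P and reverse-bump: 8 enters row 2 and ejects 6; 6 enters row 1 and ejects 5. So w(8) = 5. P is now [[1, 4, 6, 9], [2, 8], [3]].
Step i=7: Q has 7 at row 2, column 2; remove 8 from row 2 of P and reverse-bump: 8 enters row 1 and ejects 6. So w(7) = 6. P is now [[1, 4, 8, 9], [2], [3]].
Step i=6: Q has 6 at row 1, column 4; remove that cell from P, ejecting 9. So w(6) = 9. P is now [[1, 4, 8], [2], [3]].
Step i=5: Q has 5 at row 1, column 3; remove that cell from P, ejecting 8. So w(5) = 8. P is now [[1, 4], [2], [3]].
Step i=4: Q has 4 at row 1, column 2; remove that cell from P, ejecting 4. So w(4) = 4. P is now [[1], [2], [3]].
Step i=3: Q has 3 at row 3, column 1; remove 3 from row 3 of P and reverse-bump: 3 enters row 2 and ejects 2; 2 enters row 1 and ejects 1. So w(3) = 1. P is now [[2], [3]].
Step i=2: Q has 2 at row 2, column 1; remove 3 from row 2 of P and reverse-bump: 3 enters row 1 and ejects 2. So w(2) = 2. P is now [[3]].
Step i=1: Q has 1 at row 1, column 1; remove that cell from P, ejecting 3. So w(1) = 3. P is now [].

So w = 3 2 1 4 8 9 6 5 7.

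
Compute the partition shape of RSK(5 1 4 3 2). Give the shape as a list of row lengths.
RSK row insertion gives P = [[1, 2], [3], [4], [5]], which has shape [2, 1, 1, 1].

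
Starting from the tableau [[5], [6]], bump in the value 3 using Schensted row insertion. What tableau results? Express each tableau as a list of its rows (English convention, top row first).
In row 1, 3 replaces 5 (the leftmost entry greater than 3); 5 is bumped to row 2. In row 2, 5 replaces 6 (the leftmost entry greater than 5); 6 is bumped to row 3. 6 starts a new row 3. The new tableau is [[3], [5], [6]].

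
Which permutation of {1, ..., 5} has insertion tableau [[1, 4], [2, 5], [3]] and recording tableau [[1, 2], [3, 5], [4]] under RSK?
3 5 2 1 4

Reverse the RSK construction: for i from n down to 1, find the cell of Q containing i, remove the entry at that cell from P, and reverse-bump it up through P; the value ejected from row 1 is w(i).

Step i=5: Q has 5 at row 2, column 2; remove 5 from row 2 of P and reverse-bump: 5 enters row 1 and ejects 4. So w(5) = 4. P is now [[1, 5], [2], [3]].
Step i=4: Q has 4 at row 3, column 1; remove 3 from row 3 of P and reverse-bump: 3 enters row 2 and ejects 2; 2 enters row 1 and ejects 1. So w(4) = 1. P is now [[2, 5], [3]].
Step i=3: Q has 3 at row 2, column 1; remove 3 from row 2 of P and reverse-bump: 3 enters row 1 and ejects 2. So w(3) = 2. P is now [[3, 5]].
Step i=2: Q has 2 at row 1, column 2; remove that cell from P, ejecting 5. So w(2) = 5. P is now [[3]].
Step i=1: Q has 1 at row 1, column 1; remove that cell from P, ejecting 3. So w(1) = 3. P is now [].

So w = 3 5 2 1 4.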